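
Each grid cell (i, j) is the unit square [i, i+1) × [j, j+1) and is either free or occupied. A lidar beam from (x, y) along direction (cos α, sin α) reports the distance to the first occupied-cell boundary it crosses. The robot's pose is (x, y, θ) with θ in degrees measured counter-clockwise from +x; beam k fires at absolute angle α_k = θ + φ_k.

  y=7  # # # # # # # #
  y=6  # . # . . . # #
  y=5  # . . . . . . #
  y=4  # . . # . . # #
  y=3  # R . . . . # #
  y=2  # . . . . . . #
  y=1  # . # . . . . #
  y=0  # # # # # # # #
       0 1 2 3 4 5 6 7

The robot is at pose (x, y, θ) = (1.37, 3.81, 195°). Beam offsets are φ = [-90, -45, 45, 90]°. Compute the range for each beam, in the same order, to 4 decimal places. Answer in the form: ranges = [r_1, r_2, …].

ranges = [1.4296, 0.4272, 0.7400, 2.4341]

beam 1: φ=-90°, α=105°
  d=(-0.2588,0.9659)  start (1,3)  tX=1.4296 tY=0.1967  stride 1/|dx|=3.8637 1/|dy|=1.0353
    cross y-line → (1,4), t=0.1967
    cross y-line → (1,5), t=1.2320
    cross x-line → (0,5), t=1.4296 (wall)
  → r_1 = 1.4296
beam 2: φ=-45°, α=150°
  d=(-0.8660,0.5000)  start (1,3)  tX=0.4272 tY=0.3800  stride 1/|dx|=1.1547 1/|dy|=2.0000
    cross y-line → (1,4), t=0.3800
    cross x-line → (0,4), t=0.4272 (wall)
  → r_2 = 0.4272
beam 3: φ=45°, α=240°
  d=(-0.5000,-0.8660)  start (1,3)  tX=0.7400 tY=0.9353  stride 1/|dx|=2.0000 1/|dy|=1.1547
    cross x-line → (0,3), t=0.7400 (wall)
  → r_3 = 0.7400
beam 4: φ=90°, α=285°
  d=(0.2588,-0.9659)  start (1,3)  tX=2.4341 tY=0.8386  stride 1/|dx|=3.8637 1/|dy|=1.0353
    cross y-line → (1,2), t=0.8386
    cross y-line → (1,1), t=1.8738
    cross x-line → (2,1), t=2.4341 (wall)
  → r_4 = 2.4341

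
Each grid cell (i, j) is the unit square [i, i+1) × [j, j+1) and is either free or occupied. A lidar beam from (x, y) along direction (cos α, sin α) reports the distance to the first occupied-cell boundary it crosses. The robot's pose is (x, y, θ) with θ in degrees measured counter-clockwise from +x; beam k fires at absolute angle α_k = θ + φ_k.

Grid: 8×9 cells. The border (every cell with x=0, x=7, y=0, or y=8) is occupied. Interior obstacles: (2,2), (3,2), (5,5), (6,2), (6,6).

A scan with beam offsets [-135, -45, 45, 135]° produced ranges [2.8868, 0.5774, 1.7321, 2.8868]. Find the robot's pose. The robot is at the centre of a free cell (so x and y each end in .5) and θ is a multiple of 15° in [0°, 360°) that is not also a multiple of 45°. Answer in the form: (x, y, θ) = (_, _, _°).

Candidates: 37 free-cell centres × 16 headings = 592 poses. Raycast each; keep the one whose scan matches to 4 dp.
  (5.5, 1.5, 105°): beam 1 = 1.0000 ≠ 2.8868 ✗
  (4.5, 1.5, 195°): beam 1 = 5.0000 ≠ 2.8868 ✗
  (3.5, 3.5, 300°): beam 1 = 2.5882 ≠ 2.8868 ✗
  …
  (4.5, 2.5, 195°): r_1=2.8868, r_2=0.5774, r_3=1.7321, r_4=2.8868 — all match ✓
Only this pose fits every beam.

(x, y, θ) = (4.5, 2.5, 195°)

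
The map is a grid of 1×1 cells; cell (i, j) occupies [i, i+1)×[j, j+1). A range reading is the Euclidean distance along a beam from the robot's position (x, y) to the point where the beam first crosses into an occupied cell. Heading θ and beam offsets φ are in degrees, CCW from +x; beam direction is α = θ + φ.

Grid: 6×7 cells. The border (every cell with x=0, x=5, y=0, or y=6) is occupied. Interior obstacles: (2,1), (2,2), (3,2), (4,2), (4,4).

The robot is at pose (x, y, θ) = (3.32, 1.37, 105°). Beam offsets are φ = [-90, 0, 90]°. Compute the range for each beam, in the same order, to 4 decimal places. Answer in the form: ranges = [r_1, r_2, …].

beam 1: φ=-90°, α=15°
  direction (0.9659, 0.2588); cell (3,1); t to first gridline: x 0.7040, y 2.4341 (then +1.0353 / +3.8637)
    (4,1) via x @ 0.7040
    (5,1) via x @ 1.7393  # hit
  → r_1 = 1.7393
beam 2: φ=0°, α=105°
  direction (-0.2588, 0.9659); cell (3,1); t to first gridline: x 1.2364, y 0.6522 (then +3.8637 / +1.0353)
    (3,2) via y @ 0.6522  # hit
  → r_2 = 0.6522
beam 3: φ=90°, α=195°
  direction (-0.9659, -0.2588); cell (3,1); t to first gridline: x 0.3313, y 1.4296 (then +1.0353 / +3.8637)
    (2,1) via x @ 0.3313  # hit
  → r_3 = 0.3313

ranges = [1.7393, 0.6522, 0.3313]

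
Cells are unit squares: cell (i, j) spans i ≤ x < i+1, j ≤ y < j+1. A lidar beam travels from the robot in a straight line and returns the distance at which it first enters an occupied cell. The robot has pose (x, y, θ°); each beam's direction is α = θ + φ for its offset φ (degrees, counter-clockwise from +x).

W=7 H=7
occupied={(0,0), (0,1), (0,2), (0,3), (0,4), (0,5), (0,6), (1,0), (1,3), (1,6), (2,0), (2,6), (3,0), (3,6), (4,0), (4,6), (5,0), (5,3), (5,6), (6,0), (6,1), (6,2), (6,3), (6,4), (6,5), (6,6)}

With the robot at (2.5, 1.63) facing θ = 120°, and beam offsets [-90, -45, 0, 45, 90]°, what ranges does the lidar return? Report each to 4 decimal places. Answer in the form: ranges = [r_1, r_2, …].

beam 1: φ=-90°, α=30°
  direction (0.8660, 0.5000); cell (2,1); t to first gridline: x 0.5774, y 0.7400 (then +1.1547 / +2.0000)
    (3,1) via x @ 0.5774
    (3,2) via y @ 0.7400
    (4,2) via x @ 1.7321
    (4,3) via y @ 2.7400
    (5,3) via x @ 2.8868  # hit
  → r_1 = 2.8868
beam 2: φ=-45°, α=75°
  direction (0.2588, 0.9659); cell (2,1); t to first gridline: x 1.9319, y 0.3831 (then +3.8637 / +1.0353)
    (2,2) via y @ 0.3831
    (2,3) via y @ 1.4183
    (3,3) via x @ 1.9319
    (3,4) via y @ 2.4536
    (3,5) via y @ 3.4889
    (3,6) via y @ 4.5242  # hit
  → r_2 = 4.5242
beam 3: φ=0°, α=120°
  direction (-0.5000, 0.8660); cell (2,1); t to first gridline: x 1.0000, y 0.4272 (then +2.0000 / +1.1547)
    (2,2) via y @ 0.4272
    (1,2) via x @ 1.0000
    (1,3) via y @ 1.5819  # hit
  → r_3 = 1.5819
beam 4: φ=45°, α=165°
  direction (-0.9659, 0.2588); cell (2,1); t to first gridline: x 0.5176, y 1.4296 (then +1.0353 / +3.8637)
    (1,1) via x @ 0.5176
    (1,2) via y @ 1.4296
    (0,2) via x @ 1.5529  # hit
  → r_4 = 1.5529
beam 5: φ=90°, α=210°
  direction (-0.8660, -0.5000); cell (2,1); t to first gridline: x 0.5774, y 1.2600 (then +1.1547 / +2.0000)
    (1,1) via x @ 0.5774
    (1,0) via y @ 1.2600  # hit
  → r_5 = 1.2600

ranges = [2.8868, 4.5242, 1.5819, 1.5529, 1.2600]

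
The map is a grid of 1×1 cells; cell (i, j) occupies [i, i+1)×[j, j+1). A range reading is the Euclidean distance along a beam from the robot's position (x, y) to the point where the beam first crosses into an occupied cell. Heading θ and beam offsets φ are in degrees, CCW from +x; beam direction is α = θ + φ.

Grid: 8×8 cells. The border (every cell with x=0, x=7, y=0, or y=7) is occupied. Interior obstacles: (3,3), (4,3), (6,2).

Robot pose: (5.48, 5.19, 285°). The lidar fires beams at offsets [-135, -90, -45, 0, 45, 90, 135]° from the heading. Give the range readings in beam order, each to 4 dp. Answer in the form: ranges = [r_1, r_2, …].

beam 1: φ=-135°, α=150°
  cosα=-0.8660 sinα=0.5000 | (5,5) | tMaxX 0.5543 tMaxY 1.6200 | tΔX 1.1547 tΔY 2.0000
    t=0.5543 [x] (4,5)
    t=1.6200 [y] (4,6)
    t=1.7090 [x] (3,6)
    t=2.8637 [x] (2,6)
    t=3.6200 [y] (2,7) — stop
  → r_1 = 3.6200
beam 2: φ=-90°, α=195°
  cosα=-0.9659 sinα=-0.2588 | (5,5) | tMaxX 0.4969 tMaxY 0.7341 | tΔX 1.0353 tΔY 3.8637
    t=0.4969 [x] (4,5)
    t=0.7341 [y] (4,4)
    t=1.5322 [x] (3,4)
    t=2.5675 [x] (2,4)
    t=3.6028 [x] (1,4)
    t=4.5978 [y] (1,3)
    t=4.6380 [x] (0,3) — stop
  → r_2 = 4.6380
beam 3: φ=-45°, α=240°
  cosα=-0.5000 sinα=-0.8660 | (5,5) | tMaxX 0.9600 tMaxY 0.2194 | tΔX 2.0000 tΔY 1.1547
    t=0.2194 [y] (5,4)
    t=0.9600 [x] (4,4)
    t=1.3741 [y] (4,3) — stop
  → r_3 = 1.3741
beam 4: φ=0°, α=285°
  cosα=0.2588 sinα=-0.9659 | (5,5) | tMaxX 2.0091 tMaxY 0.1967 | tΔX 3.8637 tΔY 1.0353
    t=0.1967 [y] (5,4)
    t=1.2320 [y] (5,3)
    t=2.0091 [x] (6,3)
    t=2.2673 [y] (6,2) — stop
  → r_4 = 2.2673
beam 5: φ=45°, α=330°
  cosα=0.8660 sinα=-0.5000 | (5,5) | tMaxX 0.6004 tMaxY 0.3800 | tΔX 1.1547 tΔY 2.0000
    t=0.3800 [y] (5,4)
    t=0.6004 [x] (6,4)
    t=1.7551 [x] (7,4) — stop
  → r_5 = 1.7551
beam 6: φ=90°, α=15°
  cosα=0.9659 sinα=0.2588 | (5,5) | tMaxX 0.5383 tMaxY 3.1296 | tΔX 1.0353 tΔY 3.8637
    t=0.5383 [x] (6,5)
    t=1.5736 [x] (7,5) — stop
  → r_6 = 1.5736
beam 7: φ=135°, α=60°
  cosα=0.5000 sinα=0.8660 | (5,5) | tMaxX 1.0400 tMaxY 0.9353 | tΔX 2.0000 tΔY 1.1547
    t=0.9353 [y] (5,6)
    t=1.0400 [x] (6,6)
    t=2.0900 [y] (6,7) — stop
  → r_7 = 2.0900

ranges = [3.6200, 4.6380, 1.3741, 2.2673, 1.7551, 1.5736, 2.0900]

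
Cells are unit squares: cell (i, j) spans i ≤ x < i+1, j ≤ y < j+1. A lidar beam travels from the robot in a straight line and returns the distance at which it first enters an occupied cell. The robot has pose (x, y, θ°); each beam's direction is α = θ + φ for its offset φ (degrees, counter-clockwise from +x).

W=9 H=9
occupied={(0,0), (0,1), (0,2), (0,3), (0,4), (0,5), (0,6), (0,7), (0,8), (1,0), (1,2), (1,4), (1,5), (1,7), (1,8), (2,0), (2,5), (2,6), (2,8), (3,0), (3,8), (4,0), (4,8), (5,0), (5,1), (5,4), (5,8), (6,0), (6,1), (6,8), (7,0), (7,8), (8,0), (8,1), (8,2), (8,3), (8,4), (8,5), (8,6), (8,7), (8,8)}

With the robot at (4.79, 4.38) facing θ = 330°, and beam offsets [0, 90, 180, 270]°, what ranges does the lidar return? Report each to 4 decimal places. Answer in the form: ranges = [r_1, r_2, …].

beam 1: φ=0°, α=330°
  d=(0.8660,-0.5000)  start (4,4)  tX=0.2425 tY=0.7600  stride 1/|dx|=1.1547 1/|dy|=2.0000
    cross x-line → (5,4), t=0.2425 (wall)
  → r_1 = 0.2425
beam 2: φ=90°, α=60°
  d=(0.5000,0.8660)  start (4,4)  tX=0.4200 tY=0.7159  stride 1/|dx|=2.0000 1/|dy|=1.1547
    cross x-line → (5,4), t=0.4200 (wall)
  → r_2 = 0.4200
beam 3: φ=180°, α=150°
  d=(-0.8660,0.5000)  start (4,4)  tX=0.9122 tY=1.2400  stride 1/|dx|=1.1547 1/|dy|=2.0000
    cross x-line → (3,4), t=0.9122
    cross y-line → (3,5), t=1.2400
    cross x-line → (2,5), t=2.0669 (wall)
  → r_3 = 2.0669
beam 4: φ=270°, α=240°
  d=(-0.5000,-0.8660)  start (4,4)  tX=1.5800 tY=0.4388  stride 1/|dx|=2.0000 1/|dy|=1.1547
    cross y-line → (4,3), t=0.4388
    cross x-line → (3,3), t=1.5800
    cross y-line → (3,2), t=1.5935
    cross y-line → (3,1), t=2.7482
    cross x-line → (2,1), t=3.5800
    cross y-line → (2,0), t=3.9029 (wall)
  → r_4 = 3.9029

ranges = [0.2425, 0.4200, 2.0669, 3.9029]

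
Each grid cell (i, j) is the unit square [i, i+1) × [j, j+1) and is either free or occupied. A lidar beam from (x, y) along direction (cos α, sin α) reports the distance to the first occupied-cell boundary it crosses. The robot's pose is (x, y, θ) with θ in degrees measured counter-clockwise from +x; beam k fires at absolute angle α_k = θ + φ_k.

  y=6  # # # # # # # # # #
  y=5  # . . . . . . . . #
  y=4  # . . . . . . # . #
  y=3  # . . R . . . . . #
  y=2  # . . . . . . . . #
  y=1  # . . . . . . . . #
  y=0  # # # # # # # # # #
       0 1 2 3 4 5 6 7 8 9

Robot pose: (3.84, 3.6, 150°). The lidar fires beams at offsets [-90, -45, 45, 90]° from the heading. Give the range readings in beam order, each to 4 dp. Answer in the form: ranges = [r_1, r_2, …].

beam 1: φ=-90°, α=60°
  d=(0.5000,0.8660)  start (3,3)  tX=0.3200 tY=0.4619  stride 1/|dx|=2.0000 1/|dy|=1.1547
    cross x-line → (4,3), t=0.3200
    cross y-line → (4,4), t=0.4619
    cross y-line → (4,5), t=1.6166
    cross x-line → (5,5), t=2.3200
    cross y-line → (5,6), t=2.7713 (wall)
  → r_1 = 2.7713
beam 2: φ=-45°, α=105°
  d=(-0.2588,0.9659)  start (3,3)  tX=3.2455 tY=0.4141  stride 1/|dx|=3.8637 1/|dy|=1.0353
    cross y-line → (3,4), t=0.4141
    cross y-line → (3,5), t=1.4494
    cross y-line → (3,6), t=2.4847 (wall)
  → r_2 = 2.4847
beam 3: φ=45°, α=195°
  d=(-0.9659,-0.2588)  start (3,3)  tX=0.8696 tY=2.3182  stride 1/|dx|=1.0353 1/|dy|=3.8637
    cross x-line → (2,3), t=0.8696
    cross x-line → (1,3), t=1.9049
    cross y-line → (1,2), t=2.3182
    cross x-line → (0,2), t=2.9402 (wall)
  → r_3 = 2.9402
beam 4: φ=90°, α=240°
  d=(-0.5000,-0.8660)  start (3,3)  tX=1.6800 tY=0.6928  stride 1/|dx|=2.0000 1/|dy|=1.1547
    cross y-line → (3,2), t=0.6928
    cross x-line → (2,2), t=1.6800
    cross y-line → (2,1), t=1.8475
    cross y-line → (2,0), t=3.0022 (wall)
  → r_4 = 3.0022

ranges = [2.7713, 2.4847, 2.9402, 3.0022]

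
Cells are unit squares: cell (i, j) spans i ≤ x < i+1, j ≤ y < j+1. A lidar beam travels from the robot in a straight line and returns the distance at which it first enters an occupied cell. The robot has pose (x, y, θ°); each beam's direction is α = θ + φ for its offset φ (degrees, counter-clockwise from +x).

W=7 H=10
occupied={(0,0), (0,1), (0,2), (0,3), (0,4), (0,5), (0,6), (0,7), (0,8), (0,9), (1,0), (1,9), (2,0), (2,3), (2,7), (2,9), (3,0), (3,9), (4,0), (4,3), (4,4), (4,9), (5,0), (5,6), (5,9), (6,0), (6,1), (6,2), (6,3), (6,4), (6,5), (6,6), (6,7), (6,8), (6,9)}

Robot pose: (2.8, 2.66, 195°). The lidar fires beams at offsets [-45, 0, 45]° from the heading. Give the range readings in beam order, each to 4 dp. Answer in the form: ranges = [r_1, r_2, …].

ranges = [0.6800, 1.8635, 1.9168]

beam 1: φ=-45°, α=150°
  dir = (cos 150°, sin 150°) = (-0.8660, 0.5000); from cell (2,2)
  next x-line at t=0.9238, next y-line at t=0.6800; Δt_x=1.1547, Δt_y=2.0000
    y: enter (2,3) at t=0.6800 ← occupied
  → r_1 = 0.6800
beam 2: φ=0°, α=195°
  dir = (cos 195°, sin 195°) = (-0.9659, -0.2588); from cell (2,2)
  next x-line at t=0.8282, next y-line at t=2.5500; Δt_x=1.0353, Δt_y=3.8637
    x: enter (1,2) at t=0.8282
    x: enter (0,2) at t=1.8635 ← occupied
  → r_2 = 1.8635
beam 3: φ=45°, α=240°
  dir = (cos 240°, sin 240°) = (-0.5000, -0.8660); from cell (2,2)
  next x-line at t=1.6000, next y-line at t=0.7621; Δt_x=2.0000, Δt_y=1.1547
    y: enter (2,1) at t=0.7621
    x: enter (1,1) at t=1.6000
    y: enter (1,0) at t=1.9168 ← occupied
  → r_3 = 1.9168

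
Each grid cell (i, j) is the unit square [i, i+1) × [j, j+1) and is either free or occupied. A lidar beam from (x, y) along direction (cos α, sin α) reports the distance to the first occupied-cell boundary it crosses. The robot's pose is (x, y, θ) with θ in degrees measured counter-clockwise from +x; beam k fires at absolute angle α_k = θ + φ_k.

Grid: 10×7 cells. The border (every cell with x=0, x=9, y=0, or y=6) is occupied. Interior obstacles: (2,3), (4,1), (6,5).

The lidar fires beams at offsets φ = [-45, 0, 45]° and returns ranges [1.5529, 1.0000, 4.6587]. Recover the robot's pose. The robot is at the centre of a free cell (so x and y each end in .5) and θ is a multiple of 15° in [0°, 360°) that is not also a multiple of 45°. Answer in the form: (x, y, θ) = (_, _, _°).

(x, y, θ) = (7.5, 4.5, 150°)

Enumerate (i+0.5, j+0.5, θ) over the 37 free cells and 16 admissible headings. For each, cast all 3 beams and compare to the given ranges.
  (1.5, 5.5, 30°): beam 1 = 7.7646 ≠ 1.5529 ✗
  (2.5, 1.5, 60°): beam 2 = 5.1962 ≠ 1.0000 ✗
  (1.5, 5.5, 345°): beam 1 = 1.7321 ≠ 1.5529 ✗
  (6.5, 4.5, 195°): beam 1 = 3.0000 ≠ 1.5529 ✗
  …
  (7.5, 4.5, 150°): r_1=1.5529, r_2=1.0000, r_3=4.6587 — all match ✓
Only this pose fits every beam.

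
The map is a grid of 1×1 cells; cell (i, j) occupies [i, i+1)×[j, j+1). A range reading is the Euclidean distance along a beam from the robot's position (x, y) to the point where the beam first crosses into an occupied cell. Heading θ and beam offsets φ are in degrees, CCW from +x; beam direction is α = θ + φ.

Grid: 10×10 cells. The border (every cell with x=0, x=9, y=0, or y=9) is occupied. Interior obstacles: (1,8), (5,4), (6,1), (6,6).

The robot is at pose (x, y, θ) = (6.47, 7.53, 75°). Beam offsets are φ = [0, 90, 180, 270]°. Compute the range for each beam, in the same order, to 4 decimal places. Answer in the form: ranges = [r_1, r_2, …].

ranges = [1.5219, 4.6277, 0.5487, 2.6192]

beam 1: φ=0°, α=75°
  direction (0.2588, 0.9659); cell (6,7); t to first gridline: x 2.0478, y 0.4866 (then +3.8637 / +1.0353)
    (6,8) via y @ 0.4866
    (6,9) via y @ 1.5219  # hit
  → r_1 = 1.5219
beam 2: φ=90°, α=165°
  direction (-0.9659, 0.2588); cell (6,7); t to first gridline: x 0.4866, y 1.8159 (then +1.0353 / +3.8637)
    (5,7) via x @ 0.4866
    (4,7) via x @ 1.5219
    (4,8) via y @ 1.8159
    (3,8) via x @ 2.5571
    (2,8) via x @ 3.5924
    (1,8) via x @ 4.6277  # hit
  → r_2 = 4.6277
beam 3: φ=180°, α=255°
  direction (-0.2588, -0.9659); cell (6,7); t to first gridline: x 1.8159, y 0.5487 (then +3.8637 / +1.0353)
    (6,6) via y @ 0.5487  # hit
  → r_3 = 0.5487
beam 4: φ=270°, α=345°
  direction (0.9659, -0.2588); cell (6,7); t to first gridline: x 0.5487, y 2.0478 (then +1.0353 / +3.8637)
    (7,7) via x @ 0.5487
    (8,7) via x @ 1.5840
    (8,6) via y @ 2.0478
    (9,6) via x @ 2.6192  # hit
  → r_4 = 2.6192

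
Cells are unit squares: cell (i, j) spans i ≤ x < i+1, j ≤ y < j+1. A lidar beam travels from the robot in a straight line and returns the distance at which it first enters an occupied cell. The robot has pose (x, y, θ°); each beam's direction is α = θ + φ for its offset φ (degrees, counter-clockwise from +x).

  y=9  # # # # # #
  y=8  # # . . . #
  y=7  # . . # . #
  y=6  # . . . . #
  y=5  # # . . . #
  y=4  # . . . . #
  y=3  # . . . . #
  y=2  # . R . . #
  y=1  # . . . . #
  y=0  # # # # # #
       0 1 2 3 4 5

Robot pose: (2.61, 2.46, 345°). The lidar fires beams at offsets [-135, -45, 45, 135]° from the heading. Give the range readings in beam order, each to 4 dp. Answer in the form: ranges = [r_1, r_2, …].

beam 1: φ=-135°, α=210°
  direction (-0.8660, -0.5000); cell (2,2); t to first gridline: x 0.7044, y 0.9200 (then +1.1547 / +2.0000)
    (1,2) via x @ 0.7044
    (1,1) via y @ 0.9200
    (0,1) via x @ 1.8591  # hit
  → r_1 = 1.8591
beam 2: φ=-45°, α=300°
  direction (0.5000, -0.8660); cell (2,2); t to first gridline: x 0.7800, y 0.5312 (then +2.0000 / +1.1547)
    (2,1) via y @ 0.5312
    (3,1) via x @ 0.7800
    (3,0) via y @ 1.6859  # hit
  → r_2 = 1.6859
beam 3: φ=45°, α=30°
  direction (0.8660, 0.5000); cell (2,2); t to first gridline: x 0.4503, y 1.0800 (then +1.1547 / +2.0000)
    (3,2) via x @ 0.4503
    (3,3) via y @ 1.0800
    (4,3) via x @ 1.6050
    (5,3) via x @ 2.7597  # hit
  → r_3 = 2.7597
beam 4: φ=135°, α=120°
  direction (-0.5000, 0.8660); cell (2,2); t to first gridline: x 1.2200, y 0.6235 (then +2.0000 / +1.1547)
    (2,3) via y @ 0.6235
    (1,3) via x @ 1.2200
    (1,4) via y @ 1.7782
    (1,5) via y @ 2.9329  # hit
  → r_4 = 2.9329

ranges = [1.8591, 1.6859, 2.7597, 2.9329]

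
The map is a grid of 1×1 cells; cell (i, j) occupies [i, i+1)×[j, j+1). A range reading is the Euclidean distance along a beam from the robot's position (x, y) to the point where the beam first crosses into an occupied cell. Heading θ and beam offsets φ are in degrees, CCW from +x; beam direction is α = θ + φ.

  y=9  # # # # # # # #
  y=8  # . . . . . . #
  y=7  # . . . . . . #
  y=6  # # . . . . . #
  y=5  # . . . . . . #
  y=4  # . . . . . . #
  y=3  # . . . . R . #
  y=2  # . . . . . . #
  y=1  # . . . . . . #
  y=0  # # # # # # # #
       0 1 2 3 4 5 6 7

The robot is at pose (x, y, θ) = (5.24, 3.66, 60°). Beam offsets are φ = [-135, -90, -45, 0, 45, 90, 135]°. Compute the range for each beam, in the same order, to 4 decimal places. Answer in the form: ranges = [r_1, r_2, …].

beam 1: φ=-135°, α=285°
  cosα=0.2588 sinα=-0.9659 | (5,3) | tMaxX 2.9364 tMaxY 0.6833 | tΔX 3.8637 tΔY 1.0353
    t=0.6833 [y] (5,2)
    t=1.7186 [y] (5,1)
    t=2.7538 [y] (5,0) — stop
  → r_1 = 2.7538
beam 2: φ=-90°, α=330°
  cosα=0.8660 sinα=-0.5000 | (5,3) | tMaxX 0.8776 tMaxY 1.3200 | tΔX 1.1547 tΔY 2.0000
    t=0.8776 [x] (6,3)
    t=1.3200 [y] (6,2)
    t=2.0323 [x] (7,2) — stop
  → r_2 = 2.0323
beam 3: φ=-45°, α=15°
  cosα=0.9659 sinα=0.2588 | (5,3) | tMaxX 0.7868 tMaxY 1.3137 | tΔX 1.0353 tΔY 3.8637
    t=0.7868 [x] (6,3)
    t=1.3137 [y] (6,4)
    t=1.8221 [x] (7,4) — stop
  → r_3 = 1.8221
beam 4: φ=0°, α=60°
  cosα=0.5000 sinα=0.8660 | (5,3) | tMaxX 1.5200 tMaxY 0.3926 | tΔX 2.0000 tΔY 1.1547
    t=0.3926 [y] (5,4)
    t=1.5200 [x] (6,4)
    t=1.5473 [y] (6,5)
    t=2.7020 [y] (6,6)
    t=3.5200 [x] (7,6) — stop
  → r_4 = 3.5200
beam 5: φ=45°, α=105°
  cosα=-0.2588 sinα=0.9659 | (5,3) | tMaxX 0.9273 tMaxY 0.3520 | tΔX 3.8637 tΔY 1.0353
    t=0.3520 [y] (5,4)
    t=0.9273 [x] (4,4)
    t=1.3873 [y] (4,5)
    t=2.4225 [y] (4,6)
    t=3.4578 [y] (4,7)
    t=4.4931 [y] (4,8)
    t=4.7910 [x] (3,8)
    t=5.5284 [y] (3,9) — stop
  → r_5 = 5.5284
beam 6: φ=90°, α=150°
  cosα=-0.8660 sinα=0.5000 | (5,3) | tMaxX 0.2771 tMaxY 0.6800 | tΔX 1.1547 tΔY 2.0000
    t=0.2771 [x] (4,3)
    t=0.6800 [y] (4,4)
    t=1.4318 [x] (3,4)
    t=2.5865 [x] (2,4)
    t=2.6800 [y] (2,5)
    t=3.7412 [x] (1,5)
    t=4.6800 [y] (1,6) — stop
  → r_6 = 4.6800
beam 7: φ=135°, α=195°
  cosα=-0.9659 sinα=-0.2588 | (5,3) | tMaxX 0.2485 tMaxY 2.5500 | tΔX 1.0353 tΔY 3.8637
    t=0.2485 [x] (4,3)
    t=1.2837 [x] (3,3)
    t=2.3190 [x] (2,3)
    t=2.5500 [y] (2,2)
    t=3.3543 [x] (1,2)
    t=4.3896 [x] (0,2) — stop
  → r_7 = 4.3896

ranges = [2.7538, 2.0323, 1.8221, 3.5200, 5.5284, 4.6800, 4.3896]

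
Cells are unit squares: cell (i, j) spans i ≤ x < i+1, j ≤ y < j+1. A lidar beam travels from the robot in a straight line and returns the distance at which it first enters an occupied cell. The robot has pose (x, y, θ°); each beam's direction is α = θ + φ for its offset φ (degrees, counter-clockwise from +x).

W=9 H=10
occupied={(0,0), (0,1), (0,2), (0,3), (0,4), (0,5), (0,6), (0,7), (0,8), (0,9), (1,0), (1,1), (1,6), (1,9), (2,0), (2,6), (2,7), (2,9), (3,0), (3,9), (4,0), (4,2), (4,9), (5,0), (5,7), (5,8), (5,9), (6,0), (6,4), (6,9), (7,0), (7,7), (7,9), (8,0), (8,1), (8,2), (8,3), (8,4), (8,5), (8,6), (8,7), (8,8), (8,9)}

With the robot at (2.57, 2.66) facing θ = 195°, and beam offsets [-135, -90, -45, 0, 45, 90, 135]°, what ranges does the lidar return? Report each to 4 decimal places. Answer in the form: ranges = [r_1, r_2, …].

beam 1: φ=-135°, α=60°
  direction (0.5000, 0.8660); cell (2,2); t to first gridline: x 0.8600, y 0.3926 (then +2.0000 / +1.1547)
    (2,3) via y @ 0.3926
    (3,3) via x @ 0.8600
    (3,4) via y @ 1.5473
    (3,5) via y @ 2.7020
    (4,5) via x @ 2.8600
    (4,6) via y @ 3.8567
    (5,6) via x @ 4.8600
    (5,7) via y @ 5.0114  # hit
  → r_1 = 5.0114
beam 2: φ=-90°, α=105°
  direction (-0.2588, 0.9659); cell (2,2); t to first gridline: x 2.2023, y 0.3520 (then +3.8637 / +1.0353)
    (2,3) via y @ 0.3520
    (2,4) via y @ 1.3873
    (1,4) via x @ 2.2023
    (1,5) via y @ 2.4225
    (1,6) via y @ 3.4578  # hit
  → r_2 = 3.4578
beam 3: φ=-45°, α=150°
  direction (-0.8660, 0.5000); cell (2,2); t to first gridline: x 0.6582, y 0.6800 (then +1.1547 / +2.0000)
    (1,2) via x @ 0.6582
    (1,3) via y @ 0.6800
    (0,3) via x @ 1.8129  # hit
  → r_3 = 1.8129
beam 4: φ=0°, α=195°
  direction (-0.9659, -0.2588); cell (2,2); t to first gridline: x 0.5901, y 2.5500 (then +1.0353 / +3.8637)
    (1,2) via x @ 0.5901
    (0,2) via x @ 1.6254  # hit
  → r_4 = 1.6254
beam 5: φ=45°, α=240°
  direction (-0.5000, -0.8660); cell (2,2); t to first gridline: x 1.1400, y 0.7621 (then +2.0000 / +1.1547)
    (2,1) via y @ 0.7621
    (1,1) via x @ 1.1400  # hit
  → r_5 = 1.1400
beam 6: φ=90°, α=285°
  direction (0.2588, -0.9659); cell (2,2); t to first gridline: x 1.6614, y 0.6833 (then +3.8637 / +1.0353)
    (2,1) via y @ 0.6833
    (3,1) via x @ 1.6614
    (3,0) via y @ 1.7186  # hit
  → r_6 = 1.7186
beam 7: φ=135°, α=330°
  direction (0.8660, -0.5000); cell (2,2); t to first gridline: x 0.4965, y 1.3200 (then +1.1547 / +2.0000)
    (3,2) via x @ 0.4965
    (3,1) via y @ 1.3200
    (4,1) via x @ 1.6512
    (5,1) via x @ 2.8059
    (5,0) via y @ 3.3200  # hit
  → r_7 = 3.3200

ranges = [5.0114, 3.4578, 1.8129, 1.6254, 1.1400, 1.7186, 3.3200]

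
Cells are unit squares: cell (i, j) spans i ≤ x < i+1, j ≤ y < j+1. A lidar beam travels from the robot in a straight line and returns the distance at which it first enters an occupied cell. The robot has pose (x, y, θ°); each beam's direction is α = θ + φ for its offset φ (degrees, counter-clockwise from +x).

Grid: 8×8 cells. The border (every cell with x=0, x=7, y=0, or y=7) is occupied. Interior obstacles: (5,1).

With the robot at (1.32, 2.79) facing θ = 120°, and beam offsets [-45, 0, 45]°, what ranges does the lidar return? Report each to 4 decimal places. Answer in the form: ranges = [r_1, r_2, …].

beam 1: φ=-45°, α=75°
  dir = (cos 75°, sin 75°) = (0.2588, 0.9659); from cell (1,2)
  next x-line at t=2.6273, next y-line at t=0.2174; Δt_x=3.8637, Δt_y=1.0353
    y: enter (1,3) at t=0.2174
    y: enter (1,4) at t=1.2527
    y: enter (1,5) at t=2.2880
    x: enter (2,5) at t=2.6273
    y: enter (2,6) at t=3.3232
    y: enter (2,7) at t=4.3585 ← occupied
  → r_1 = 4.3585
beam 2: φ=0°, α=120°
  dir = (cos 120°, sin 120°) = (-0.5000, 0.8660); from cell (1,2)
  next x-line at t=0.6400, next y-line at t=0.2425; Δt_x=2.0000, Δt_y=1.1547
    y: enter (1,3) at t=0.2425
    x: enter (0,3) at t=0.6400 ← occupied
  → r_2 = 0.6400
beam 3: φ=45°, α=165°
  dir = (cos 165°, sin 165°) = (-0.9659, 0.2588); from cell (1,2)
  next x-line at t=0.3313, next y-line at t=0.8114; Δt_x=1.0353, Δt_y=3.8637
    x: enter (0,2) at t=0.3313 ← occupied
  → r_3 = 0.3313

ranges = [4.3585, 0.6400, 0.3313]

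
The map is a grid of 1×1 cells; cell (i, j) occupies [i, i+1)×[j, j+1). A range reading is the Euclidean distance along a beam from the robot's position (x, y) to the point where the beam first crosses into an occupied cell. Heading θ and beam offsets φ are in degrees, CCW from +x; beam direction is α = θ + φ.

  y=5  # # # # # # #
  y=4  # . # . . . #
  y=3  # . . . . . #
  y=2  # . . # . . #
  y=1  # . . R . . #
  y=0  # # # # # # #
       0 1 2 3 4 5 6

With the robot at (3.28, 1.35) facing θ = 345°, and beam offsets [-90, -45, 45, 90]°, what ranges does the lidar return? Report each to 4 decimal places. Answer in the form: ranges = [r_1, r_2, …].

ranges = [0.3623, 0.4041, 3.1408, 0.6729]

beam 1: φ=-90°, α=255°
  dir = (cos 255°, sin 255°) = (-0.2588, -0.9659); from cell (3,1)
  next x-line at t=1.0818, next y-line at t=0.3623; Δt_x=3.8637, Δt_y=1.0353
    y: enter (3,0) at t=0.3623 ← occupied
  → r_1 = 0.3623
beam 2: φ=-45°, α=300°
  dir = (cos 300°, sin 300°) = (0.5000, -0.8660); from cell (3,1)
  next x-line at t=1.4400, next y-line at t=0.4041; Δt_x=2.0000, Δt_y=1.1547
    y: enter (3,0) at t=0.4041 ← occupied
  → r_2 = 0.4041
beam 3: φ=45°, α=30°
  dir = (cos 30°, sin 30°) = (0.8660, 0.5000); from cell (3,1)
  next x-line at t=0.8314, next y-line at t=1.3000; Δt_x=1.1547, Δt_y=2.0000
    x: enter (4,1) at t=0.8314
    y: enter (4,2) at t=1.3000
    x: enter (5,2) at t=1.9861
    x: enter (6,2) at t=3.1408 ← occupied
  → r_3 = 3.1408
beam 4: φ=90°, α=75°
  dir = (cos 75°, sin 75°) = (0.2588, 0.9659); from cell (3,1)
  next x-line at t=2.7819, next y-line at t=0.6729; Δt_x=3.8637, Δt_y=1.0353
    y: enter (3,2) at t=0.6729 ← occupied
  → r_4 = 0.6729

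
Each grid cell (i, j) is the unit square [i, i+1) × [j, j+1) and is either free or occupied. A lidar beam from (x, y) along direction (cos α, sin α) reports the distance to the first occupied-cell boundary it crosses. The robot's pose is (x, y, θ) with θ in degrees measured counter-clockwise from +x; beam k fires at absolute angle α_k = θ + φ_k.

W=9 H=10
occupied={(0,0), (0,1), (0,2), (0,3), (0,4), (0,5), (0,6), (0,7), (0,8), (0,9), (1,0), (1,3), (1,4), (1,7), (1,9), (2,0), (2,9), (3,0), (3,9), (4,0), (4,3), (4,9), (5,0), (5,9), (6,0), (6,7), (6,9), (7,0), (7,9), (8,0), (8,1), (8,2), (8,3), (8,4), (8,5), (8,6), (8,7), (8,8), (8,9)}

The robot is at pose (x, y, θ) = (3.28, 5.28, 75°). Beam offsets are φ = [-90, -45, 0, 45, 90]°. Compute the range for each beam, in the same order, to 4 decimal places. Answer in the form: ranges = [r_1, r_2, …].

ranges = [4.8865, 3.4400, 3.8512, 2.5600, 2.3604]

beam 1: φ=-90°, α=345°
  d=(0.9659,-0.2588)  start (3,5)  tX=0.7454 tY=1.0818  stride 1/|dx|=1.0353 1/|dy|=3.8637
    cross x-line → (4,5), t=0.7454
    cross y-line → (4,4), t=1.0818
    cross x-line → (5,4), t=1.7807
    cross x-line → (6,4), t=2.8160
    cross x-line → (7,4), t=3.8512
    cross x-line → (8,4), t=4.8865 (wall)
  → r_1 = 4.8865
beam 2: φ=-45°, α=30°
  d=(0.8660,0.5000)  start (3,5)  tX=0.8314 tY=1.4400  stride 1/|dx|=1.1547 1/|dy|=2.0000
    cross x-line → (4,5), t=0.8314
    cross y-line → (4,6), t=1.4400
    cross x-line → (5,6), t=1.9861
    cross x-line → (6,6), t=3.1408
    cross y-line → (6,7), t=3.4400 (wall)
  → r_2 = 3.4400
beam 3: φ=0°, α=75°
  d=(0.2588,0.9659)  start (3,5)  tX=2.7819 tY=0.7454  stride 1/|dx|=3.8637 1/|dy|=1.0353
    cross y-line → (3,6), t=0.7454
    cross y-line → (3,7), t=1.7807
    cross x-line → (4,7), t=2.7819
    cross y-line → (4,8), t=2.8160
    cross y-line → (4,9), t=3.8512 (wall)
  → r_3 = 3.8512
beam 4: φ=45°, α=120°
  d=(-0.5000,0.8660)  start (3,5)  tX=0.5600 tY=0.8314  stride 1/|dx|=2.0000 1/|dy|=1.1547
    cross x-line → (2,5), t=0.5600
    cross y-line → (2,6), t=0.8314
    cross y-line → (2,7), t=1.9861
    cross x-line → (1,7), t=2.5600 (wall)
  → r_4 = 2.5600
beam 5: φ=90°, α=165°
  d=(-0.9659,0.2588)  start (3,5)  tX=0.2899 tY=2.7819  stride 1/|dx|=1.0353 1/|dy|=3.8637
    cross x-line → (2,5), t=0.2899
    cross x-line → (1,5), t=1.3252
    cross x-line → (0,5), t=2.3604 (wall)
  → r_5 = 2.3604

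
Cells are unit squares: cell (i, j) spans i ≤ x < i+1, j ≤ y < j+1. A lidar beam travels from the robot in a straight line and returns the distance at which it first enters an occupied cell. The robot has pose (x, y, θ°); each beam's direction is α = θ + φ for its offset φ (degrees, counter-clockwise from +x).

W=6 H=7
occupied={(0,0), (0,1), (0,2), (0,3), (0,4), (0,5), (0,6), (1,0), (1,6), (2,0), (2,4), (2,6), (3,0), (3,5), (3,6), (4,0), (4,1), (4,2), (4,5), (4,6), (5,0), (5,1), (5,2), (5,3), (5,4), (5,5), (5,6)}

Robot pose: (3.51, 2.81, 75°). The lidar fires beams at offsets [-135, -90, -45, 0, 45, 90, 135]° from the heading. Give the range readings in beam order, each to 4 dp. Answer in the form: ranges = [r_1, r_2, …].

ranges = [0.9800, 0.5073, 1.7205, 2.2673, 1.3741, 2.5985, 2.8983]

beam 1: φ=-135°, α=300°
  direction (0.5000, -0.8660); cell (3,2); t to first gridline: x 0.9800, y 0.9353 (then +2.0000 / +1.1547)
    (3,1) via y @ 0.9353
    (4,1) via x @ 0.9800  # hit
  → r_1 = 0.9800
beam 2: φ=-90°, α=345°
  direction (0.9659, -0.2588); cell (3,2); t to first gridline: x 0.5073, y 3.1296 (then +1.0353 / +3.8637)
    (4,2) via x @ 0.5073  # hit
  → r_2 = 0.5073
beam 3: φ=-45°, α=30°
  direction (0.8660, 0.5000); cell (3,2); t to first gridline: x 0.5658, y 0.3800 (then +1.1547 / +2.0000)
    (3,3) via y @ 0.3800
    (4,3) via x @ 0.5658
    (5,3) via x @ 1.7205  # hit
  → r_3 = 1.7205
beam 4: φ=0°, α=75°
  direction (0.2588, 0.9659); cell (3,2); t to first gridline: x 1.8932, y 0.1967 (then +3.8637 / +1.0353)
    (3,3) via y @ 0.1967
    (3,4) via y @ 1.2320
    (4,4) via x @ 1.8932
    (4,5) via y @ 2.2673  # hit
  → r_4 = 2.2673
beam 5: φ=45°, α=120°
  direction (-0.5000, 0.8660); cell (3,2); t to first gridline: x 1.0200, y 0.2194 (then +2.0000 / +1.1547)
    (3,3) via y @ 0.2194
    (2,3) via x @ 1.0200
    (2,4) via y @ 1.3741  # hit
  → r_5 = 1.3741
beam 6: φ=90°, α=165°
  direction (-0.9659, 0.2588); cell (3,2); t to first gridline: x 0.5280, y 0.7341 (then +1.0353 / +3.8637)
    (2,2) via x @ 0.5280
    (2,3) via y @ 0.7341
    (1,3) via x @ 1.5633
    (0,3) via x @ 2.5985  # hit
  → r_6 = 2.5985
beam 7: φ=135°, α=210°
  direction (-0.8660, -0.5000); cell (3,2); t to first gridline: x 0.5889, y 1.6200 (then +1.1547 / +2.0000)
    (2,2) via x @ 0.5889
    (2,1) via y @ 1.6200
    (1,1) via x @ 1.7436
    (0,1) via x @ 2.8983  # hit
  → r_7 = 2.8983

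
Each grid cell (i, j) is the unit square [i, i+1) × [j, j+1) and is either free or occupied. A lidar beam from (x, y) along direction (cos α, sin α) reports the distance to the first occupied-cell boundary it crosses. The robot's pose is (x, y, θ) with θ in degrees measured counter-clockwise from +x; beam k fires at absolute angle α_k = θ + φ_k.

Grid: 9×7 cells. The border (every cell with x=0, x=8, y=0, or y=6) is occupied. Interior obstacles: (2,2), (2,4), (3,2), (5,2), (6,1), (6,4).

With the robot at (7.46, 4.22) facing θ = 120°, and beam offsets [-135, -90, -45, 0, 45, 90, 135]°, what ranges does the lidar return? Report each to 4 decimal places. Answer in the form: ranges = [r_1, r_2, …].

ranges = [0.5590, 0.6235, 1.8428, 2.0554, 0.4762, 2.4400, 2.2983]

beam 1: φ=-135°, α=345°
  d=(0.9659,-0.2588)  start (7,4)  tX=0.5590 tY=0.8500  stride 1/|dx|=1.0353 1/|dy|=3.8637
    cross x-line → (8,4), t=0.5590 (wall)
  → r_1 = 0.5590
beam 2: φ=-90°, α=30°
  d=(0.8660,0.5000)  start (7,4)  tX=0.6235 tY=1.5600  stride 1/|dx|=1.1547 1/|dy|=2.0000
    cross x-line → (8,4), t=0.6235 (wall)
  → r_2 = 0.6235
beam 3: φ=-45°, α=75°
  d=(0.2588,0.9659)  start (7,4)  tX=2.0864 tY=0.8075  stride 1/|dx|=3.8637 1/|dy|=1.0353
    cross y-line → (7,5), t=0.8075
    cross y-line → (7,6), t=1.8428 (wall)
  → r_3 = 1.8428
beam 4: φ=0°, α=120°
  d=(-0.5000,0.8660)  start (7,4)  tX=0.9200 tY=0.9007  stride 1/|dx|=2.0000 1/|dy|=1.1547
    cross y-line → (7,5), t=0.9007
    cross x-line → (6,5), t=0.9200
    cross y-line → (6,6), t=2.0554 (wall)
  → r_4 = 2.0554
beam 5: φ=45°, α=165°
  d=(-0.9659,0.2588)  start (7,4)  tX=0.4762 tY=3.0137  stride 1/|dx|=1.0353 1/|dy|=3.8637
    cross x-line → (6,4), t=0.4762 (wall)
  → r_5 = 0.4762
beam 6: φ=90°, α=210°
  d=(-0.8660,-0.5000)  start (7,4)  tX=0.5312 tY=0.4400  stride 1/|dx|=1.1547 1/|dy|=2.0000
    cross y-line → (7,3), t=0.4400
    cross x-line → (6,3), t=0.5312
    cross x-line → (5,3), t=1.6859
    cross y-line → (5,2), t=2.4400 (wall)
  → r_6 = 2.4400
beam 7: φ=135°, α=255°
  d=(-0.2588,-0.9659)  start (7,4)  tX=1.7773 tY=0.2278  stride 1/|dx|=3.8637 1/|dy|=1.0353
    cross y-line → (7,3), t=0.2278
    cross y-line → (7,2), t=1.2630
    cross x-line → (6,2), t=1.7773
    cross y-line → (6,1), t=2.2983 (wall)
  → r_7 = 2.2983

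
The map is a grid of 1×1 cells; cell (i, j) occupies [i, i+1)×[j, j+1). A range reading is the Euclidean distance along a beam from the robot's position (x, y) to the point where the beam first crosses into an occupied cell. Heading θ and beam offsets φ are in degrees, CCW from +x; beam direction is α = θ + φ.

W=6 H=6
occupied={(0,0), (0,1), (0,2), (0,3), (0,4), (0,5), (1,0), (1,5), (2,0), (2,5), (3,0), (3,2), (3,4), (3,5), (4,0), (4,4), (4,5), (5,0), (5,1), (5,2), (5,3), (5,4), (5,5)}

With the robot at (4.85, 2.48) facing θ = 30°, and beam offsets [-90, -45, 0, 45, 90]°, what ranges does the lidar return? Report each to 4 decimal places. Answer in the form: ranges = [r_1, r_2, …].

ranges = [0.3000, 0.1553, 0.1732, 0.5796, 1.7551]

beam 1: φ=-90°, α=300°
  direction (0.5000, -0.8660); cell (4,2); t to first gridline: x 0.3000, y 0.5543 (then +2.0000 / +1.1547)
    (5,2) via x @ 0.3000  # hit
  → r_1 = 0.3000
beam 2: φ=-45°, α=345°
  direction (0.9659, -0.2588); cell (4,2); t to first gridline: x 0.1553, y 1.8546 (then +1.0353 / +3.8637)
    (5,2) via x @ 0.1553  # hit
  → r_2 = 0.1553
beam 3: φ=0°, α=30°
  direction (0.8660, 0.5000); cell (4,2); t to first gridline: x 0.1732, y 1.0400 (then +1.1547 / +2.0000)
    (5,2) via x @ 0.1732  # hit
  → r_3 = 0.1732
beam 4: φ=45°, α=75°
  direction (0.2588, 0.9659); cell (4,2); t to first gridline: x 0.5796, y 0.5383 (then +3.8637 / +1.0353)
    (4,3) via y @ 0.5383
    (5,3) via x @ 0.5796  # hit
  → r_4 = 0.5796
beam 5: φ=90°, α=120°
  direction (-0.5000, 0.8660); cell (4,2); t to first gridline: x 1.7000, y 0.6004 (then +2.0000 / +1.1547)
    (4,3) via y @ 0.6004
    (3,3) via x @ 1.7000
    (3,4) via y @ 1.7551  # hit
  → r_5 = 1.7551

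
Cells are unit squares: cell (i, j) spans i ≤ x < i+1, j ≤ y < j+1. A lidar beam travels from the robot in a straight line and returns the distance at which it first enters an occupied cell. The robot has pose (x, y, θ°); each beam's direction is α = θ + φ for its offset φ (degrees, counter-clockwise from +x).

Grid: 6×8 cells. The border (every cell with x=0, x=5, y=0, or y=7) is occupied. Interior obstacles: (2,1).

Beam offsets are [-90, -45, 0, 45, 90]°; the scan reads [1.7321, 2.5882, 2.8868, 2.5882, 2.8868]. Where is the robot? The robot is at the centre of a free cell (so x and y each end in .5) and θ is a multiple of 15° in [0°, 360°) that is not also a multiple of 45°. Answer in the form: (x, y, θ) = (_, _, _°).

The pose lattice has 23·16 = 368 candidates. Test each by forward raycasting.
  (3.5, 4.5, 210°): beam 1 = 2.8868 ≠ 1.7321 ✗
  (1.5, 4.5, 165°): beam 1 = 2.5882 ≠ 1.7321 ✗
  (4.5, 6.5, 345°): beam 1 = 5.6940 ≠ 1.7321 ✗
  …
  (3.5, 4.5, 120°): r_1=1.7321, r_2=2.5882, r_3=2.8868, r_4=2.5882, r_5=2.8868 — all match ✓
No second candidate reproduces the full scan.

(x, y, θ) = (3.5, 4.5, 120°)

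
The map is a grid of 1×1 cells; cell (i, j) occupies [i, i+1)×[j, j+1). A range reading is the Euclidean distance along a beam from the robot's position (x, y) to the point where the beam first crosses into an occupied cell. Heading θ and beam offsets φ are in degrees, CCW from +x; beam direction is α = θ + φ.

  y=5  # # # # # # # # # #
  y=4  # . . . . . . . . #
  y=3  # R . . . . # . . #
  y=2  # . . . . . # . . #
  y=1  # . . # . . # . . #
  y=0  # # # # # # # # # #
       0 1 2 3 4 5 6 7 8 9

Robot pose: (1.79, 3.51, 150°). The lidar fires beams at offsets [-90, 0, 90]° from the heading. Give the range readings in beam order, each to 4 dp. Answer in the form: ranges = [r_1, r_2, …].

beam 1: φ=-90°, α=60°
  direction (0.5000, 0.8660); cell (1,3); t to first gridline: x 0.4200, y 0.5658 (then +2.0000 / +1.1547)
    (2,3) via x @ 0.4200
    (2,4) via y @ 0.5658
    (2,5) via y @ 1.7205  # hit
  → r_1 = 1.7205
beam 2: φ=0°, α=150°
  direction (-0.8660, 0.5000); cell (1,3); t to first gridline: x 0.9122, y 0.9800 (then +1.1547 / +2.0000)
    (0,3) via x @ 0.9122  # hit
  → r_2 = 0.9122
beam 3: φ=90°, α=240°
  direction (-0.5000, -0.8660); cell (1,3); t to first gridline: x 1.5800, y 0.5889 (then +2.0000 / +1.1547)
    (1,2) via y @ 0.5889
    (0,2) via x @ 1.5800  # hit
  → r_3 = 1.5800

ranges = [1.7205, 0.9122, 1.5800]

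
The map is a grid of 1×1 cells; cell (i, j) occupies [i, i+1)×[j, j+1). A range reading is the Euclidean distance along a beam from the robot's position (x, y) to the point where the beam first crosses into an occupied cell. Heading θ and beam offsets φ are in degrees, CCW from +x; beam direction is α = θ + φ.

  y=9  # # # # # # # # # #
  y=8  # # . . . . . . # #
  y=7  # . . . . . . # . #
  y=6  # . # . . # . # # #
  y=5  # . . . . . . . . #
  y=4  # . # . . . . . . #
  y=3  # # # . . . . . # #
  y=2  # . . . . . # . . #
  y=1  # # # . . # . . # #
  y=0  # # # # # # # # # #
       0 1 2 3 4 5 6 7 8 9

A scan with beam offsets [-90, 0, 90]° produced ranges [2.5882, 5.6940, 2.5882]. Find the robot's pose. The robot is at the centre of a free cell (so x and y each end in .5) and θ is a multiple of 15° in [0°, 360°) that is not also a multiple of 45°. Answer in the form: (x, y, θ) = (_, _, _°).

Candidates: 48 free-cell centres × 16 headings = 768 poses. Raycast each; keep the one whose scan matches to 4 dp.
  (1.5, 6.5, 15°): beam 1 = 1.9319 ≠ 2.5882 ✗
  (1.5, 2.5, 120°): beam 1 = 1.0000 ≠ 2.5882 ✗
  (5.5, 3.5, 300°): beam 1 = 3.0000 ≠ 2.5882 ✗
  …
  (3.5, 3.5, 15°): r_1=2.5882, r_2=5.6940, r_3=2.5882 — all match ✓
No second candidate reproduces the full scan.

(x, y, θ) = (3.5, 3.5, 15°)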